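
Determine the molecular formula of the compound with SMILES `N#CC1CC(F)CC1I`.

C6H7FIN

Heavy atoms from the SMILES: 6 C, 1 F, 1 I, 1 N.
Implicit hydrogens by atom environment:
  3 × C: 1 H each → 3
  2 × C: 2 H each → 4
  1 × C: no H
  1 × F: no H
  1 × I: no H
  1 × N: no H
  Total hydrogens = 7.
Molecular formula: C6H7FIN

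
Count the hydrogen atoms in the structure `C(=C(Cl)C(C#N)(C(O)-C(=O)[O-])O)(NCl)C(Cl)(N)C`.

9

Hydrogens are implicit in SMILES; fill each atom to its normal valence:
  6 × C: no H
  3 × Cl: no H
  2 × O: 1 H each → 2
  1 × C: 3 H
  1 × C: 1 H
  1 × N: 2 H
  1 × N: 1 H
  1 × N: no H
  1 × O: no H
  1 × O (charge -1): no H
  Total hydrogens = 9.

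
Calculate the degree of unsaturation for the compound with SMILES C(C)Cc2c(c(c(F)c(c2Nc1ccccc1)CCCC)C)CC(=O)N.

9

Molecular formula from the SMILES: C22H29FN2O.
DoU = (2C + 2 + N − H − X)/2 = (2·22 + 2 + 2 − 29 − 1)/2 = 18/2 = 9.
(Structurally: 2 ring(s) + 7 π bond(s) = 9.)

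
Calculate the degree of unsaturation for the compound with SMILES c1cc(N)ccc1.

Molecular formula from the SMILES: C6H7N.
DoU = (2C + 2 + N − H − X)/2 = (2·6 + 2 + 1 − 7 − 0)/2 = 8/2 = 4.
(Structurally: 1 ring(s) + 3 π bond(s) = 4.)

4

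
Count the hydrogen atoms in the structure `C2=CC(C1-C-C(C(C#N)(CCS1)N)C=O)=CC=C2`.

Hydrogens are implicit in SMILES; fill each atom to its normal valence:
  5 × C (aromatic): 1 H each → 5
  3 × C: 2 H each → 6
  3 × C: 1 H each → 3
  2 × C: no H
  1 × C (aromatic): no H
  1 × N: 2 H
  1 × N: no H
  1 × O: no H
  1 × S: no H
  Total hydrogens = 16.

16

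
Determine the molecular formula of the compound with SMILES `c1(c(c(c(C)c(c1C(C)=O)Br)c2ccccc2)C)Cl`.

C16H14BrClO

Heavy atoms from the SMILES: 1 Br, 16 C, 1 Cl, 1 O.
Implicit hydrogens by atom environment:
  7 × C (aromatic): no H
  5 × C (aromatic): 1 H each → 5
  3 × C: 3 H each → 9
  1 × Br: no H
  1 × C: no H
  1 × Cl: no H
  1 × O: no H
  Total hydrogens = 14.
Molecular formula: C16H14BrClO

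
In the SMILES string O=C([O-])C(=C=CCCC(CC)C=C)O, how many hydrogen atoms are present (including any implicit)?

Hydrogens are implicit in SMILES; fill each atom to its normal valence:
  4 × C: 2 H each → 8
  3 × C: 1 H each → 3
  3 × C: no H
  1 × C: 3 H
  1 × O: 1 H
  1 × O: no H
  1 × O (charge -1): no H
  Total hydrogens = 15.

15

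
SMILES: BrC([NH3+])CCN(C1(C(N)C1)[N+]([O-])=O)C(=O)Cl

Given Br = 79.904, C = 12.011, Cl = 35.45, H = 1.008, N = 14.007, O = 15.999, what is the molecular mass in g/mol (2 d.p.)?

316.56

Molecular formula: C7H13BrClN4O3+.
M = 1×79.904 + 7×12.011 + 1×35.45 + 13×1.008 + 4×14.007 + 3×15.999 = 316.56 g/mol.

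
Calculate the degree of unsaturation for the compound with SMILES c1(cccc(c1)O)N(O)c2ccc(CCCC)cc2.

Molecular formula from the SMILES: C16H19NO2.
DoU = (2C + 2 + N − H − X)/2 = (2·16 + 2 + 1 − 19 − 0)/2 = 16/2 = 8.
(Structurally: 2 ring(s) + 6 π bond(s) = 8.)

8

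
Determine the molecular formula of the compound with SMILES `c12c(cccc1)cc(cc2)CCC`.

Heavy atoms from the SMILES: 13 C.
Implicit hydrogens by atom environment:
  7 × C (aromatic): 1 H each → 7
  3 × C (aromatic): no H
  2 × C: 2 H each → 4
  1 × C: 3 H
  Total hydrogens = 14.
Molecular formula: C13H14

C13H14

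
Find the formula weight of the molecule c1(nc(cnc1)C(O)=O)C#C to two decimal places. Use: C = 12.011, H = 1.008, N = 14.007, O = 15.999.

Molecular formula: C7H4N2O2.
M = 7×12.011 + 4×1.008 + 2×14.007 + 2×15.999 = 148.12 g/mol.

148.12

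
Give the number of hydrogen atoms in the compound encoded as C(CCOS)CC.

12

Hydrogens are implicit in SMILES; fill each atom to its normal valence:
  4 × C: 2 H each → 8
  1 × C: 3 H
  1 × O: no H
  1 × S: 1 H
  Total hydrogens = 12.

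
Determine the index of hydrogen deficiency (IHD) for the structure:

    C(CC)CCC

Molecular formula from the SMILES: C6H14.
DoU = (2C + 2 + N − H − X)/2 = (2·6 + 2 + 0 − 14 − 0)/2 = 0/2 = 0.
(Structurally: 0 ring(s) + 0 π bond(s) = 0.)

0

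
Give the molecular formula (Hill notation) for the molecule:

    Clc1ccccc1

C6H5Cl

Heavy atoms from the SMILES: 6 C, 1 Cl.
Implicit hydrogens by atom environment:
  5 × C (aromatic): 1 H each → 5
  1 × C (aromatic): no H
  1 × Cl: no H
  Total hydrogens = 5.
Molecular formula: C6H5Cl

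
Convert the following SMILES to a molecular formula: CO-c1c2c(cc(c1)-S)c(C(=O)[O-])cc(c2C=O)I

C13H8IO4S-

Heavy atoms from the SMILES: 13 C, 1 I, 4 O, 1 S.
Implicit hydrogens by atom environment:
  7 × C (aromatic): no H
  3 × C (aromatic): 1 H each → 3
  3 × O: no H
  1 × C: 3 H
  1 × C: 1 H
  1 × C: no H
  1 × I: no H
  1 × O (charge -1): no H
  1 × S: 1 H
  Total hydrogens = 8.
Net charge -1.
Molecular formula: C13H8IO4S-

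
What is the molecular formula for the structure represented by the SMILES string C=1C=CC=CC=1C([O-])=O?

Heavy atoms from the SMILES: 7 C, 2 O.
Implicit hydrogens by atom environment:
  5 × C (aromatic): 1 H each → 5
  1 × C (aromatic): no H
  1 × C: no H
  1 × O: no H
  1 × O (charge -1): no H
  Total hydrogens = 5.
Net charge -1.
Molecular formula: C7H5O2-

C7H5O2-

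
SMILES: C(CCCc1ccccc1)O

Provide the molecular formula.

C10H14O

Heavy atoms from the SMILES: 10 C, 1 O.
Implicit hydrogens by atom environment:
  5 × C (aromatic): 1 H each → 5
  4 × C: 2 H each → 8
  1 × C (aromatic): no H
  1 × O: 1 H
  Total hydrogens = 14.
Molecular formula: C10H14O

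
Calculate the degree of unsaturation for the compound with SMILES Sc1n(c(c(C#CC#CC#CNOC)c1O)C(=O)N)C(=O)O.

Molecular formula from the SMILES: C13H9N3O5S.
DoU = (2C + 2 + N − H − X)/2 = (2·13 + 2 + 3 − 9 − 0)/2 = 22/2 = 11.
(Structurally: 1 ring(s) + 10 π bond(s) = 11.)

11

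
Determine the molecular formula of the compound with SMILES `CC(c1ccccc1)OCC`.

Heavy atoms from the SMILES: 10 C, 1 O.
Implicit hydrogens by atom environment:
  5 × C (aromatic): 1 H each → 5
  2 × C: 3 H each → 6
  1 × C: 2 H
  1 × C: 1 H
  1 × C (aromatic): no H
  1 × O: no H
  Total hydrogens = 14.
Molecular formula: C10H14O

C10H14O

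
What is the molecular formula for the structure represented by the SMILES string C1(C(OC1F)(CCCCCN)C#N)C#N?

C10H14FN3O

Heavy atoms from the SMILES: 10 C, 1 F, 3 N, 1 O.
Implicit hydrogens by atom environment:
  5 × C: 2 H each → 10
  3 × C: no H
  2 × C: 1 H each → 2
  2 × N: no H
  1 × F: no H
  1 × N: 2 H
  1 × O: no H
  Total hydrogens = 14.
Molecular formula: C10H14FN3O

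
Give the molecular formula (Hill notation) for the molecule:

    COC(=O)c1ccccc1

Heavy atoms from the SMILES: 8 C, 2 O.
Implicit hydrogens by atom environment:
  5 × C (aromatic): 1 H each → 5
  2 × O: no H
  1 × C: 3 H
  1 × C (aromatic): no H
  1 × C: no H
  Total hydrogens = 8.
Molecular formula: C8H8O2

C8H8O2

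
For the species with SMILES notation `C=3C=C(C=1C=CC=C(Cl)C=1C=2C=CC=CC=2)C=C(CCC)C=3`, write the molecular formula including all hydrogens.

Heavy atoms from the SMILES: 21 C, 1 Cl.
Implicit hydrogens by atom environment:
  12 × C (aromatic): 1 H each → 12
  6 × C (aromatic): no H
  2 × C: 2 H each → 4
  1 × C: 3 H
  1 × Cl: no H
  Total hydrogens = 19.
Molecular formula: C21H19Cl

C21H19Cl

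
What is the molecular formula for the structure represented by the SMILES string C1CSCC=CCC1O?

C7H12OS

Heavy atoms from the SMILES: 7 C, 1 O, 1 S.
Implicit hydrogens by atom environment:
  4 × C: 2 H each → 8
  3 × C: 1 H each → 3
  1 × O: 1 H
  1 × S: no H
  Total hydrogens = 12.
Molecular formula: C7H12OS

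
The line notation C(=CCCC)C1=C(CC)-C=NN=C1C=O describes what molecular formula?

Heavy atoms from the SMILES: 12 C, 2 N, 1 O.
Implicit hydrogens by atom environment:
  3 × C: 2 H each → 6
  3 × C: 1 H each → 3
  3 × C (aromatic): no H
  2 × C: 3 H each → 6
  2 × N (aromatic): no H
  1 × C (aromatic): 1 H
  1 × O: no H
  Total hydrogens = 16.
Molecular formula: C12H16N2O

C12H16N2O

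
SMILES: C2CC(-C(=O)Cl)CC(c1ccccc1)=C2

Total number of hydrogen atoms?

Hydrogens are implicit in SMILES; fill each atom to its normal valence:
  5 × C (aromatic): 1 H each → 5
  3 × C: 2 H each → 6
  2 × C: 1 H each → 2
  2 × C: no H
  1 × C (aromatic): no H
  1 × Cl: no H
  1 × O: no H
  Total hydrogens = 13.

13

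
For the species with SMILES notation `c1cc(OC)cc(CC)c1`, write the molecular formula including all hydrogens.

Heavy atoms from the SMILES: 9 C, 1 O.
Implicit hydrogens by atom environment:
  4 × C (aromatic): 1 H each → 4
  2 × C: 3 H each → 6
  2 × C (aromatic): no H
  1 × C: 2 H
  1 × O: no H
  Total hydrogens = 12.
Molecular formula: C9H12O

C9H12O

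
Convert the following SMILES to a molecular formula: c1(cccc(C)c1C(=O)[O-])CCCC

Heavy atoms from the SMILES: 12 C, 2 O.
Implicit hydrogens by atom environment:
  3 × C: 2 H each → 6
  3 × C (aromatic): 1 H each → 3
  3 × C (aromatic): no H
  2 × C: 3 H each → 6
  1 × C: no H
  1 × O: no H
  1 × O (charge -1): no H
  Total hydrogens = 15.
Net charge -1.
Molecular formula: C12H15O2-

C12H15O2-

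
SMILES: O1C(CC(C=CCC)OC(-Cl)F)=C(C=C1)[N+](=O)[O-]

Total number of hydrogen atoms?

13

Hydrogens are implicit in SMILES; fill each atom to its normal valence:
  4 × C: 1 H each → 4
  2 × C: 2 H each → 4
  2 × C (aromatic): 1 H each → 2
  2 × C (aromatic): no H
  2 × O: no H
  1 × C: 3 H
  1 × Cl: no H
  1 × F: no H
  1 × N (charge +1): no H
  1 × O (aromatic): no H
  1 × O (charge -1): no H
  Total hydrogens = 13.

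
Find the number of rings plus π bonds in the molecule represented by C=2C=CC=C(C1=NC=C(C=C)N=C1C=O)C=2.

Molecular formula from the SMILES: C13H10N2O.
DoU = (2C + 2 + N − H − X)/2 = (2·13 + 2 + 2 − 10 − 0)/2 = 20/2 = 10.
(Structurally: 2 ring(s) + 8 π bond(s) = 10.)

10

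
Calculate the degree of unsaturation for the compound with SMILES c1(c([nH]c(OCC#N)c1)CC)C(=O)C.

Molecular formula from the SMILES: C10H12N2O2.
DoU = (2C + 2 + N − H − X)/2 = (2·10 + 2 + 2 − 12 − 0)/2 = 12/2 = 6.
(Structurally: 1 ring(s) + 5 π bond(s) = 6.)

6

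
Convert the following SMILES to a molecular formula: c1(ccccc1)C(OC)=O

C8H8O2

Heavy atoms from the SMILES: 8 C, 2 O.
Implicit hydrogens by atom environment:
  5 × C (aromatic): 1 H each → 5
  2 × O: no H
  1 × C: 3 H
  1 × C (aromatic): no H
  1 × C: no H
  Total hydrogens = 8.
Molecular formula: C8H8O2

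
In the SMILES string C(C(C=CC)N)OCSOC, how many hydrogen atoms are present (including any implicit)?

15

Hydrogens are implicit in SMILES; fill each atom to its normal valence:
  3 × C: 1 H each → 3
  2 × C: 3 H each → 6
  2 × C: 2 H each → 4
  2 × O: no H
  1 × N: 2 H
  1 × S: no H
  Total hydrogens = 15.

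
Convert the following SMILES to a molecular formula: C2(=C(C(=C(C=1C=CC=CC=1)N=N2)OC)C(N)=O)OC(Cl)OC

C14H14ClN3O4

Heavy atoms from the SMILES: 14 C, 1 Cl, 3 N, 4 O.
Implicit hydrogens by atom environment:
  5 × C (aromatic): 1 H each → 5
  5 × C (aromatic): no H
  4 × O: no H
  2 × C: 3 H each → 6
  2 × N (aromatic): no H
  1 × C: 1 H
  1 × C: no H
  1 × Cl: no H
  1 × N: 2 H
  Total hydrogens = 14.
Molecular formula: C14H14ClN3O4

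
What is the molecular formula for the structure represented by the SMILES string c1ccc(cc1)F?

C6H5F

Heavy atoms from the SMILES: 6 C, 1 F.
Implicit hydrogens by atom environment:
  5 × C (aromatic): 1 H each → 5
  1 × C (aromatic): no H
  1 × F: no H
  Total hydrogens = 5.
Molecular formula: C6H5F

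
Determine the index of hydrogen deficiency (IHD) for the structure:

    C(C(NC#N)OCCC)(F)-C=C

Molecular formula from the SMILES: C8H13FN2O.
DoU = (2C + 2 + N − H − X)/2 = (2·8 + 2 + 2 − 13 − 1)/2 = 6/2 = 3.
(Structurally: 0 ring(s) + 3 π bond(s) = 3.)

3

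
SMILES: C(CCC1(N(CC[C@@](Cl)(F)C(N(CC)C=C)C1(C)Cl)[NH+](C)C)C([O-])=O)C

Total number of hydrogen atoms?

Hydrogens are implicit in SMILES; fill each atom to its normal valence:
  7 × C: 2 H each → 14
  5 × C: 3 H each → 15
  4 × C: no H
  2 × C: 1 H each → 2
  2 × Cl: no H
  2 × N: no H
  1 × F: no H
  1 × N (charge +1): 1 H
  1 × O: no H
  1 × O (charge -1): no H
  Total hydrogens = 32.

32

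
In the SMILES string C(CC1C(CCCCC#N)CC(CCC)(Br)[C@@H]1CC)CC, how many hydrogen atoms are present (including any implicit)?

Hydrogens are implicit in SMILES; fill each atom to its normal valence:
  11 × C: 2 H each → 22
  3 × C: 3 H each → 9
  3 × C: 1 H each → 3
  2 × C: no H
  1 × Br: no H
  1 × N: no H
  Total hydrogens = 34.

34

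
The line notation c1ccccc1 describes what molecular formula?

Heavy atoms from the SMILES: 6 C.
Implicit hydrogens by atom environment:
  6 × C (aromatic): 1 H each → 6
  Total hydrogens = 6.
Molecular formula: C6H6

C6H6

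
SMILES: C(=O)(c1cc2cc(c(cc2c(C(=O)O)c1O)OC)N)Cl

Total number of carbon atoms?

13

The symbol for carbon appears 13 times in the SMILES. Lowercase c denotes aromatic carbon and counts toward C.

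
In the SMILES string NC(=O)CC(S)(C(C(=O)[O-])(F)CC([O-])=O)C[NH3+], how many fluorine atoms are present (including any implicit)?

The symbol for fluorine appears 1 time in the SMILES.

1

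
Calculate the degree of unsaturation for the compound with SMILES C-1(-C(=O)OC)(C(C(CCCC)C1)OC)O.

Molecular formula from the SMILES: C11H20O4.
DoU = (2C + 2 + N − H − X)/2 = (2·11 + 2 + 0 − 20 − 0)/2 = 4/2 = 2.
(Structurally: 1 ring(s) + 1 π bond(s) = 2.)

2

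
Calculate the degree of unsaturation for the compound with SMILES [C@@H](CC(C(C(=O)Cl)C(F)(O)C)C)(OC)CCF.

1

Molecular formula from the SMILES: C11H19ClF2O3.
DoU = (2C + 2 + N − H − X)/2 = (2·11 + 2 + 0 − 19 − 3)/2 = 2/2 = 1.
(Structurally: 0 ring(s) + 1 π bond(s) = 1.)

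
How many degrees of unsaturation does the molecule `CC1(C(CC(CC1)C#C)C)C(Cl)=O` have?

4

Molecular formula from the SMILES: C11H15ClO.
DoU = (2C + 2 + N − H − X)/2 = (2·11 + 2 + 0 − 15 − 1)/2 = 8/2 = 4.
(Structurally: 1 ring(s) + 3 π bond(s) = 4.)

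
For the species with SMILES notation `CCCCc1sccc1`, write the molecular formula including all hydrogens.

Heavy atoms from the SMILES: 8 C, 1 S.
Implicit hydrogens by atom environment:
  3 × C: 2 H each → 6
  3 × C (aromatic): 1 H each → 3
  1 × C: 3 H
  1 × C (aromatic): no H
  1 × S (aromatic): no H
  Total hydrogens = 12.
Molecular formula: C8H12S

C8H12S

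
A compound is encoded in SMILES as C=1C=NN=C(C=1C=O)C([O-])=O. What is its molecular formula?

C6H3N2O3-

Heavy atoms from the SMILES: 6 C, 2 N, 3 O.
Implicit hydrogens by atom environment:
  2 × C (aromatic): 1 H each → 2
  2 × C (aromatic): no H
  2 × N (aromatic): no H
  2 × O: no H
  1 × C: 1 H
  1 × C: no H
  1 × O (charge -1): no H
  Total hydrogens = 3.
Net charge -1.
Molecular formula: C6H3N2O3-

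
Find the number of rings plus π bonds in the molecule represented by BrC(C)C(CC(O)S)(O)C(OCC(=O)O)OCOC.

Molecular formula from the SMILES: C10H19BrO7S.
DoU = (2C + 2 + N − H − X)/2 = (2·10 + 2 + 0 − 19 − 1)/2 = 2/2 = 1.
(Structurally: 0 ring(s) + 1 π bond(s) = 1.)

1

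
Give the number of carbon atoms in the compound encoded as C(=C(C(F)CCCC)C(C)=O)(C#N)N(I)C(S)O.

The symbol for carbon appears 11 times in the SMILES.

11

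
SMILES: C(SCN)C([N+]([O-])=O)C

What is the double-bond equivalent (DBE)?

1

Molecular formula from the SMILES: C4H10N2O2S.
DoU = (2C + 2 + N − H − X)/2 = (2·4 + 2 + 2 − 10 − 0)/2 = 2/2 = 1.
(Structurally: 0 ring(s) + 1 π bond(s) = 1.)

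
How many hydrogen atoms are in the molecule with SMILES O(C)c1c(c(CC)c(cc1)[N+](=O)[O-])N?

Hydrogens are implicit in SMILES; fill each atom to its normal valence:
  4 × C (aromatic): no H
  2 × C: 3 H each → 6
  2 × C (aromatic): 1 H each → 2
  2 × O: no H
  1 × C: 2 H
  1 × N: 2 H
  1 × N (charge +1): no H
  1 × O (charge -1): no H
  Total hydrogens = 12.

12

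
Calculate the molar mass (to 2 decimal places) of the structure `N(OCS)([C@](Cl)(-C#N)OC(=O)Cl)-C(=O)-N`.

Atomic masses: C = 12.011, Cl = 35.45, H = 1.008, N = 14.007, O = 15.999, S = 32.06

Molecular formula: C5H5Cl2N3O4S.
M = 5×12.011 + 2×35.45 + 5×1.008 + 3×14.007 + 4×15.999 + 1×32.06 = 274.07 g/mol.

274.07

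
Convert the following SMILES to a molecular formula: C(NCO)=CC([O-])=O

Heavy atoms from the SMILES: 4 C, 1 N, 3 O.
Implicit hydrogens by atom environment:
  2 × C: 1 H each → 2
  1 × C: 2 H
  1 × C: no H
  1 × N: 1 H
  1 × O: 1 H
  1 × O: no H
  1 × O (charge -1): no H
  Total hydrogens = 6.
Net charge -1.
Molecular formula: C4H6NO3-

C4H6NO3-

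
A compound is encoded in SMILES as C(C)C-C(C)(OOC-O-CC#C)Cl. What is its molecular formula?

C9H15ClO3

Heavy atoms from the SMILES: 9 C, 1 Cl, 3 O.
Implicit hydrogens by atom environment:
  4 × C: 2 H each → 8
  3 × O: no H
  2 × C: 3 H each → 6
  2 × C: no H
  1 × C: 1 H
  1 × Cl: no H
  Total hydrogens = 15.
Molecular formula: C9H15ClO3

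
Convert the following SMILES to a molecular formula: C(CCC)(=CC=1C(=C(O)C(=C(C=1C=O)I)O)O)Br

C12H12BrIO4

Heavy atoms from the SMILES: 1 Br, 12 C, 1 I, 4 O.
Implicit hydrogens by atom environment:
  6 × C (aromatic): no H
  3 × O: 1 H each → 3
  2 × C: 2 H each → 4
  2 × C: 1 H each → 2
  1 × Br: no H
  1 × C: 3 H
  1 × C: no H
  1 × I: no H
  1 × O: no H
  Total hydrogens = 12.
Molecular formula: C12H12BrIO4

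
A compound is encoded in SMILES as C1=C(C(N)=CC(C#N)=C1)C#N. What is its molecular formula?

Heavy atoms from the SMILES: 8 C, 3 N.
Implicit hydrogens by atom environment:
  3 × C (aromatic): 1 H each → 3
  3 × C (aromatic): no H
  2 × C: no H
  2 × N: no H
  1 × N: 2 H
  Total hydrogens = 5.
Molecular formula: C8H5N3

C8H5N3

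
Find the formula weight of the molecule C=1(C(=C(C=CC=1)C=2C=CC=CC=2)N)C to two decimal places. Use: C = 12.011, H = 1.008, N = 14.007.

Molecular formula: C13H13N.
M = 13×12.011 + 13×1.008 + 1×14.007 = 183.25 g/mol.

183.25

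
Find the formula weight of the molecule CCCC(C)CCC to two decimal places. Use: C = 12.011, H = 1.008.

114.23

Molecular formula: C8H18.
M = 8×12.011 + 18×1.008 = 114.23 g/mol.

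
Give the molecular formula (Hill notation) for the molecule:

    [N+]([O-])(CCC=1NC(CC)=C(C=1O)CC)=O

C10H16N2O3

Heavy atoms from the SMILES: 10 C, 2 N, 3 O.
Implicit hydrogens by atom environment:
  4 × C: 2 H each → 8
  4 × C (aromatic): no H
  2 × C: 3 H each → 6
  1 × N (aromatic): 1 H
  1 × N (charge +1): no H
  1 × O: 1 H
  1 × O: no H
  1 × O (charge -1): no H
  Total hydrogens = 16.
Molecular formula: C10H16N2O3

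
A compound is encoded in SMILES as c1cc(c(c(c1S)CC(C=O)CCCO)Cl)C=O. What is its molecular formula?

Heavy atoms from the SMILES: 13 C, 1 Cl, 3 O, 1 S.
Implicit hydrogens by atom environment:
  4 × C: 2 H each → 8
  4 × C (aromatic): no H
  3 × C: 1 H each → 3
  2 × C (aromatic): 1 H each → 2
  2 × O: no H
  1 × Cl: no H
  1 × O: 1 H
  1 × S: 1 H
  Total hydrogens = 15.
Molecular formula: C13H15ClO3S

C13H15ClO3S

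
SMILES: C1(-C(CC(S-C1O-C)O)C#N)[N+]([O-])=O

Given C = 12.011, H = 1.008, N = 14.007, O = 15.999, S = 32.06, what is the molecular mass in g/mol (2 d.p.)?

218.23

Molecular formula: C7H10N2O4S.
M = 7×12.011 + 10×1.008 + 2×14.007 + 4×15.999 + 1×32.06 = 218.23 g/mol.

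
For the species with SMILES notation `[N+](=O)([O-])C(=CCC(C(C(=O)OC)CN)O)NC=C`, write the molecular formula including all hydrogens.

Heavy atoms from the SMILES: 10 C, 3 N, 5 O.
Implicit hydrogens by atom environment:
  4 × C: 1 H each → 4
  3 × C: 2 H each → 6
  3 × O: no H
  2 × C: no H
  1 × C: 3 H
  1 × N: 2 H
  1 × N: 1 H
  1 × N (charge +1): no H
  1 × O: 1 H
  1 × O (charge -1): no H
  Total hydrogens = 17.
Molecular formula: C10H17N3O5

C10H17N3O5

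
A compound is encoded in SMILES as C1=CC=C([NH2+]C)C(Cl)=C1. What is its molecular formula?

C7H9ClN+

Heavy atoms from the SMILES: 7 C, 1 Cl, 1 N.
Implicit hydrogens by atom environment:
  4 × C (aromatic): 1 H each → 4
  2 × C (aromatic): no H
  1 × C: 3 H
  1 × Cl: no H
  1 × N (charge +1): 2 H
  Total hydrogens = 9.
Net charge +1.
Molecular formula: C7H9ClN+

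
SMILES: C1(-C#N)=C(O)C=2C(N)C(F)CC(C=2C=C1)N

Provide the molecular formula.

C11H12FN3O

Heavy atoms from the SMILES: 11 C, 1 F, 3 N, 1 O.
Implicit hydrogens by atom environment:
  4 × C (aromatic): no H
  3 × C: 1 H each → 3
  2 × C (aromatic): 1 H each → 2
  2 × N: 2 H each → 4
  1 × C: 2 H
  1 × C: no H
  1 × F: no H
  1 × N: no H
  1 × O: 1 H
  Total hydrogens = 12.
Molecular formula: C11H12FN3O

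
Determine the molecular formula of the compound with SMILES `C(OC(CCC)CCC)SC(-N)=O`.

Heavy atoms from the SMILES: 9 C, 1 N, 2 O, 1 S.
Implicit hydrogens by atom environment:
  5 × C: 2 H each → 10
  2 × C: 3 H each → 6
  2 × O: no H
  1 × C: 1 H
  1 × C: no H
  1 × N: 2 H
  1 × S: no H
  Total hydrogens = 19.
Molecular formula: C9H19NO2S

C9H19NO2S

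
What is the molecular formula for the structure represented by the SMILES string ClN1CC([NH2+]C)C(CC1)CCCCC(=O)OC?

Heavy atoms from the SMILES: 12 C, 1 Cl, 2 N, 2 O.
Implicit hydrogens by atom environment:
  7 × C: 2 H each → 14
  2 × C: 3 H each → 6
  2 × C: 1 H each → 2
  2 × O: no H
  1 × C: no H
  1 × Cl: no H
  1 × N (charge +1): 2 H
  1 × N: no H
  Total hydrogens = 24.
Net charge +1.
Molecular formula: C12H24ClN2O2+

C12H24ClN2O2+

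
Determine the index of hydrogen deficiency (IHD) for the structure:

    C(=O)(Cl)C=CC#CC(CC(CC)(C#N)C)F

Molecular formula from the SMILES: C12H13ClFNO.
DoU = (2C + 2 + N − H − X)/2 = (2·12 + 2 + 1 − 13 − 2)/2 = 12/2 = 6.
(Structurally: 0 ring(s) + 6 π bond(s) = 6.)

6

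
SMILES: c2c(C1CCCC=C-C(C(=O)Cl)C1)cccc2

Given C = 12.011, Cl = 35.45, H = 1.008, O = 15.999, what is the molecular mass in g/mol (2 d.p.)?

Molecular formula: C15H17ClO.
M = 15×12.011 + 1×35.45 + 17×1.008 + 1×15.999 = 248.75 g/mol.

248.75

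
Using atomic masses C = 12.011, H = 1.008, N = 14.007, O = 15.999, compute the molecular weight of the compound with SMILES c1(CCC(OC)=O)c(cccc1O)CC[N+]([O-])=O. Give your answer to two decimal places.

253.25

Molecular formula: C12H15NO5.
M = 12×12.011 + 15×1.008 + 1×14.007 + 5×15.999 = 253.25 g/mol.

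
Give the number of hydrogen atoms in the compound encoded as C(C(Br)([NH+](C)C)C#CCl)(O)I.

Hydrogens are implicit in SMILES; fill each atom to its normal valence:
  3 × C: no H
  2 × C: 3 H each → 6
  1 × Br: no H
  1 × C: 1 H
  1 × Cl: no H
  1 × I: no H
  1 × N (charge +1): 1 H
  1 × O: 1 H
  Total hydrogens = 9.

9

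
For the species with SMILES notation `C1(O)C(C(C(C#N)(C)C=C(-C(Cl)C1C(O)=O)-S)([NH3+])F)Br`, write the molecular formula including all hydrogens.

C11H14BrClFN2O3S+

Heavy atoms from the SMILES: 1 Br, 11 C, 1 Cl, 1 F, 2 N, 3 O, 1 S.
Implicit hydrogens by atom environment:
  5 × C: 1 H each → 5
  5 × C: no H
  2 × O: 1 H each → 2
  1 × Br: no H
  1 × C: 3 H
  1 × Cl: no H
  1 × F: no H
  1 × N (charge +1): 3 H
  1 × N: no H
  1 × O: no H
  1 × S: 1 H
  Total hydrogens = 14.
Net charge +1.
Molecular formula: C11H14BrClFN2O3S+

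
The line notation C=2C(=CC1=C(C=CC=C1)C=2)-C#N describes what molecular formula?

Heavy atoms from the SMILES: 11 C, 1 N.
Implicit hydrogens by atom environment:
  7 × C (aromatic): 1 H each → 7
  3 × C (aromatic): no H
  1 × C: no H
  1 × N: no H
  Total hydrogens = 7.
Molecular formula: C11H7N

C11H7N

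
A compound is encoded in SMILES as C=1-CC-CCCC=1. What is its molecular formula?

Heavy atoms from the SMILES: 7 C.
Implicit hydrogens by atom environment:
  5 × C: 2 H each → 10
  2 × C: 1 H each → 2
  Total hydrogens = 12.
Molecular formula: C7H12

C7H12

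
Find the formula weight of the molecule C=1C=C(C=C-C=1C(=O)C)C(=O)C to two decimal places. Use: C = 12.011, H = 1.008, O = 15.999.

Molecular formula: C10H10O2.
M = 10×12.011 + 10×1.008 + 2×15.999 = 162.19 g/mol.

162.19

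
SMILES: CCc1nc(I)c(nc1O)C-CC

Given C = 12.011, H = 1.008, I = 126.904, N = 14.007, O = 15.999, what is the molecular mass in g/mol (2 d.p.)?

292.12

Molecular formula: C9H13IN2O.
M = 9×12.011 + 13×1.008 + 1×126.904 + 2×14.007 + 1×15.999 = 292.12 g/mol.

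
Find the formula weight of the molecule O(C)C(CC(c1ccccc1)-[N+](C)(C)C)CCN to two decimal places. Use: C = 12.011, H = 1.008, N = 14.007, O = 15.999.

Molecular formula: C15H27N2O+.
M = 15×12.011 + 27×1.008 + 2×14.007 + 1×15.999 = 251.39 g/mol.

251.39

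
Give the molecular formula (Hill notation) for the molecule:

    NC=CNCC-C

Heavy atoms from the SMILES: 5 C, 2 N.
Implicit hydrogens by atom environment:
  2 × C: 2 H each → 4
  2 × C: 1 H each → 2
  1 × C: 3 H
  1 × N: 2 H
  1 × N: 1 H
  Total hydrogens = 12.
Molecular formula: C5H12N2

C5H12N2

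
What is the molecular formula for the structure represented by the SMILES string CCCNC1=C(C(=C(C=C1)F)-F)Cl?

C9H10ClF2N

Heavy atoms from the SMILES: 9 C, 1 Cl, 2 F, 1 N.
Implicit hydrogens by atom environment:
  4 × C (aromatic): no H
  2 × C: 2 H each → 4
  2 × C (aromatic): 1 H each → 2
  2 × F: no H
  1 × C: 3 H
  1 × Cl: no H
  1 × N: 1 H
  Total hydrogens = 10.
Molecular formula: C9H10ClF2N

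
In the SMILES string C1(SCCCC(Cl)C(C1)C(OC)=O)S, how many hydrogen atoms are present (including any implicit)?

Hydrogens are implicit in SMILES; fill each atom to its normal valence:
  4 × C: 2 H each → 8
  3 × C: 1 H each → 3
  2 × O: no H
  1 × C: 3 H
  1 × C: no H
  1 × Cl: no H
  1 × S: 1 H
  1 × S: no H
  Total hydrogens = 15.

15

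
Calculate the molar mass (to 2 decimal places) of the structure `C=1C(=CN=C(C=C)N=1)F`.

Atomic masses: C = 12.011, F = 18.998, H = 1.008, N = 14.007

Molecular formula: C6H5FN2.
M = 6×12.011 + 1×18.998 + 5×1.008 + 2×14.007 = 124.12 g/mol.

124.12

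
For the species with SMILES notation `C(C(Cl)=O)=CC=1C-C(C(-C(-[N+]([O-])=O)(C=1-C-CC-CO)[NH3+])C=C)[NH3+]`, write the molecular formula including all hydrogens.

Heavy atoms from the SMILES: 15 C, 1 Cl, 3 N, 4 O.
Implicit hydrogens by atom environment:
  6 × C: 2 H each → 12
  5 × C: 1 H each → 5
  4 × C: no H
  2 × N (charge +1): 3 H each → 6
  2 × O: no H
  1 × Cl: no H
  1 × N (charge +1): no H
  1 × O: 1 H
  1 × O (charge -1): no H
  Total hydrogens = 24.
Net charge +2.
Molecular formula: [C15H24ClN3O4]2+

[C15H24ClN3O4]2+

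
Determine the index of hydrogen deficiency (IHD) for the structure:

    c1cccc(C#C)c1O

Molecular formula from the SMILES: C8H6O.
DoU = (2C + 2 + N − H − X)/2 = (2·8 + 2 + 0 − 6 − 0)/2 = 12/2 = 6.
(Structurally: 1 ring(s) + 5 π bond(s) = 6.)

6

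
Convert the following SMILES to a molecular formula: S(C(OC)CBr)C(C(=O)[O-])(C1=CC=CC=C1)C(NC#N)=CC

C15H16BrN2O3S-

Heavy atoms from the SMILES: 1 Br, 15 C, 2 N, 3 O, 1 S.
Implicit hydrogens by atom environment:
  5 × C (aromatic): 1 H each → 5
  4 × C: no H
  2 × C: 3 H each → 6
  2 × C: 1 H each → 2
  2 × O: no H
  1 × Br: no H
  1 × C: 2 H
  1 × C (aromatic): no H
  1 × N: 1 H
  1 × N: no H
  1 × O (charge -1): no H
  1 × S: no H
  Total hydrogens = 16.
Net charge -1.
Molecular formula: C15H16BrN2O3S-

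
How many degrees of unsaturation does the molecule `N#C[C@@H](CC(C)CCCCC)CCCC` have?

2

Molecular formula from the SMILES: C14H27N.
DoU = (2C + 2 + N − H − X)/2 = (2·14 + 2 + 1 − 27 − 0)/2 = 4/2 = 2.
(Structurally: 0 ring(s) + 2 π bond(s) = 2.)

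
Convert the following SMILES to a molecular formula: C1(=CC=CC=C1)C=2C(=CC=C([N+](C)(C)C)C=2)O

Heavy atoms from the SMILES: 15 C, 1 N, 1 O.
Implicit hydrogens by atom environment:
  8 × C (aromatic): 1 H each → 8
  4 × C (aromatic): no H
  3 × C: 3 H each → 9
  1 × N (charge +1): no H
  1 × O: 1 H
  Total hydrogens = 18.
Net charge +1.
Molecular formula: C15H18NO+

C15H18NO+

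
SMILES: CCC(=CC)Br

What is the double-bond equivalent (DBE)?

Molecular formula from the SMILES: C5H9Br.
DoU = (2C + 2 + N − H − X)/2 = (2·5 + 2 + 0 − 9 − 1)/2 = 2/2 = 1.
(Structurally: 0 ring(s) + 1 π bond(s) = 1.)

1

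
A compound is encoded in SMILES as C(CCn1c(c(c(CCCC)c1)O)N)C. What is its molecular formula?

Heavy atoms from the SMILES: 12 C, 2 N, 1 O.
Implicit hydrogens by atom environment:
  6 × C: 2 H each → 12
  3 × C (aromatic): no H
  2 × C: 3 H each → 6
  1 × C (aromatic): 1 H
  1 × N: 2 H
  1 × N (aromatic): no H
  1 × O: 1 H
  Total hydrogens = 22.
Molecular formula: C12H22N2O

C12H22N2O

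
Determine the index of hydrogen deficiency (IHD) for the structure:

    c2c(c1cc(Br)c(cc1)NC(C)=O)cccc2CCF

9

Molecular formula from the SMILES: C16H15BrFNO.
DoU = (2C + 2 + N − H − X)/2 = (2·16 + 2 + 1 − 15 − 2)/2 = 18/2 = 9.
(Structurally: 2 ring(s) + 7 π bond(s) = 9.)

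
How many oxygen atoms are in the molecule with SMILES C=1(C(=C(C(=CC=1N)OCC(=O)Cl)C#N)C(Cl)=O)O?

The symbol for oxygen appears 4 times in the SMILES.

4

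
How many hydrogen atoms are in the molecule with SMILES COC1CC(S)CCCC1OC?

18

Hydrogens are implicit in SMILES; fill each atom to its normal valence:
  4 × C: 2 H each → 8
  3 × C: 1 H each → 3
  2 × C: 3 H each → 6
  2 × O: no H
  1 × S: 1 H
  Total hydrogens = 18.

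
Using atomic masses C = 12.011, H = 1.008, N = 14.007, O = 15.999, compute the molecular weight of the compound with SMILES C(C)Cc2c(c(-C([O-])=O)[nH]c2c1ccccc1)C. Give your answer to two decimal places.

Molecular formula: C15H16NO2-.
M = 15×12.011 + 16×1.008 + 1×14.007 + 2×15.999 = 242.30 g/mol.

242.30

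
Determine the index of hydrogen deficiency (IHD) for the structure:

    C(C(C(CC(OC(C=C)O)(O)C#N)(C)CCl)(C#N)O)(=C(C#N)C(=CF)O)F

9

Molecular formula from the SMILES: C16H16ClF2N3O5.
DoU = (2C + 2 + N − H − X)/2 = (2·16 + 2 + 3 − 16 − 3)/2 = 18/2 = 9.
(Structurally: 0 ring(s) + 9 π bond(s) = 9.)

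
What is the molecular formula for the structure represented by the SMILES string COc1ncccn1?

Heavy atoms from the SMILES: 5 C, 2 N, 1 O.
Implicit hydrogens by atom environment:
  3 × C (aromatic): 1 H each → 3
  2 × N (aromatic): no H
  1 × C: 3 H
  1 × C (aromatic): no H
  1 × O: no H
  Total hydrogens = 6.
Molecular formula: C5H6N2O

C5H6N2O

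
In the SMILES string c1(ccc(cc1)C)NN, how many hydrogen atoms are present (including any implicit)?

Hydrogens are implicit in SMILES; fill each atom to its normal valence:
  4 × C (aromatic): 1 H each → 4
  2 × C (aromatic): no H
  1 × C: 3 H
  1 × N: 2 H
  1 × N: 1 H
  Total hydrogens = 10.

10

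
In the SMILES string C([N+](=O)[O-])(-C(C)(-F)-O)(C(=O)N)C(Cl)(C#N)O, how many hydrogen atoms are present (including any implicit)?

7

Hydrogens are implicit in SMILES; fill each atom to its normal valence:
  5 × C: no H
  2 × O: 1 H each → 2
  2 × O: no H
  1 × C: 3 H
  1 × Cl: no H
  1 × F: no H
  1 × N: 2 H
  1 × N (charge +1): no H
  1 × N: no H
  1 × O (charge -1): no H
  Total hydrogens = 7.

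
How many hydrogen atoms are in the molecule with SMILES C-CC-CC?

12

Hydrogens are implicit in SMILES; fill each atom to its normal valence:
  3 × C: 2 H each → 6
  2 × C: 3 H each → 6
  Total hydrogens = 12.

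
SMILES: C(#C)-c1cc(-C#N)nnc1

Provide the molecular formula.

C7H3N3

Heavy atoms from the SMILES: 7 C, 3 N.
Implicit hydrogens by atom environment:
  2 × C (aromatic): 1 H each → 2
  2 × C (aromatic): no H
  2 × C: no H
  2 × N (aromatic): no H
  1 × C: 1 H
  1 × N: no H
  Total hydrogens = 3.
Molecular formula: C7H3N3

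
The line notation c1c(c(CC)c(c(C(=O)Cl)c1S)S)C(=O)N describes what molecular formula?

C10H10ClNO2S2

Heavy atoms from the SMILES: 10 C, 1 Cl, 1 N, 2 O, 2 S.
Implicit hydrogens by atom environment:
  5 × C (aromatic): no H
  2 × C: no H
  2 × O: no H
  2 × S: 1 H each → 2
  1 × C: 3 H
  1 × C: 2 H
  1 × C (aromatic): 1 H
  1 × Cl: no H
  1 × N: 2 H
  Total hydrogens = 10.
Molecular formula: C10H10ClNO2S2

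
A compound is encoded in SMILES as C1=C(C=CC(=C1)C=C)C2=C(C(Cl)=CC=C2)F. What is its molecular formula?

Heavy atoms from the SMILES: 14 C, 1 Cl, 1 F.
Implicit hydrogens by atom environment:
  7 × C (aromatic): 1 H each → 7
  5 × C (aromatic): no H
  1 × C: 2 H
  1 × C: 1 H
  1 × Cl: no H
  1 × F: no H
  Total hydrogens = 10.
Molecular formula: C14H10ClF

C14H10ClF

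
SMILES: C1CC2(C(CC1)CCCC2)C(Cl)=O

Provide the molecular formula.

C11H17ClO

Heavy atoms from the SMILES: 11 C, 1 Cl, 1 O.
Implicit hydrogens by atom environment:
  8 × C: 2 H each → 16
  2 × C: no H
  1 × C: 1 H
  1 × Cl: no H
  1 × O: no H
  Total hydrogens = 17.
Molecular formula: C11H17ClO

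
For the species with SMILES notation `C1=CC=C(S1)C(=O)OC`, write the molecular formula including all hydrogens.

C6H6O2S

Heavy atoms from the SMILES: 6 C, 2 O, 1 S.
Implicit hydrogens by atom environment:
  3 × C (aromatic): 1 H each → 3
  2 × O: no H
  1 × C: 3 H
  1 × C (aromatic): no H
  1 × C: no H
  1 × S (aromatic): no H
  Total hydrogens = 6.
Molecular formula: C6H6O2S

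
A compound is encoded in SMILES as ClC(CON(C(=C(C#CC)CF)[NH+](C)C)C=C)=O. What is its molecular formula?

Heavy atoms from the SMILES: 12 C, 1 Cl, 1 F, 2 N, 2 O.
Implicit hydrogens by atom environment:
  5 × C: no H
  3 × C: 3 H each → 9
  3 × C: 2 H each → 6
  2 × O: no H
  1 × C: 1 H
  1 × Cl: no H
  1 × F: no H
  1 × N (charge +1): 1 H
  1 × N: no H
  Total hydrogens = 17.
Net charge +1.
Molecular formula: C12H17ClFN2O2+

C12H17ClFN2O2+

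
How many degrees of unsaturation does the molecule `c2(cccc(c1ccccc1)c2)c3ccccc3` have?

Molecular formula from the SMILES: C18H14.
DoU = (2C + 2 + N − H − X)/2 = (2·18 + 2 + 0 − 14 − 0)/2 = 24/2 = 12.
(Structurally: 3 ring(s) + 9 π bond(s) = 12.)

12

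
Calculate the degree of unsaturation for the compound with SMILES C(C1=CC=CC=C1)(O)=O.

Molecular formula from the SMILES: C7H6O2.
DoU = (2C + 2 + N − H − X)/2 = (2·7 + 2 + 0 − 6 − 0)/2 = 10/2 = 5.
(Structurally: 1 ring(s) + 4 π bond(s) = 5.)

5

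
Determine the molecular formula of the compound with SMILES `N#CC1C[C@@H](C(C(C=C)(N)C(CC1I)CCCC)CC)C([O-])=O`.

Heavy atoms from the SMILES: 18 C, 1 I, 2 N, 2 O.
Implicit hydrogens by atom environment:
  7 × C: 2 H each → 14
  6 × C: 1 H each → 6
  3 × C: no H
  2 × C: 3 H each → 6
  1 × I: no H
  1 × N: 2 H
  1 × N: no H
  1 × O: no H
  1 × O (charge -1): no H
  Total hydrogens = 28.
Net charge -1.
Molecular formula: C18H28IN2O2-

C18H28IN2O2-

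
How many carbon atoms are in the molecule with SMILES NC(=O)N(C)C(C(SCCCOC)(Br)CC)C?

The symbol for carbon appears 11 times in the SMILES.

11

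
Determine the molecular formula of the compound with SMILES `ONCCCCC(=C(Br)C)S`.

Heavy atoms from the SMILES: 1 Br, 7 C, 1 N, 1 O, 1 S.
Implicit hydrogens by atom environment:
  4 × C: 2 H each → 8
  2 × C: no H
  1 × Br: no H
  1 × C: 3 H
  1 × N: 1 H
  1 × O: 1 H
  1 × S: 1 H
  Total hydrogens = 14.
Molecular formula: C7H14BrNOS

C7H14BrNOS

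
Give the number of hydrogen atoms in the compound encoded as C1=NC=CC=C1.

Hydrogens are implicit in SMILES; fill each atom to its normal valence:
  5 × C (aromatic): 1 H each → 5
  1 × N (aromatic): no H
  Total hydrogens = 5.

5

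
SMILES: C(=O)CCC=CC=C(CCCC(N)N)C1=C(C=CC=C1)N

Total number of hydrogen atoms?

25

Hydrogens are implicit in SMILES; fill each atom to its normal valence:
  5 × C: 2 H each → 10
  5 × C: 1 H each → 5
  4 × C (aromatic): 1 H each → 4
  3 × N: 2 H each → 6
  2 × C (aromatic): no H
  1 × C: no H
  1 × O: no H
  Total hydrogens = 25.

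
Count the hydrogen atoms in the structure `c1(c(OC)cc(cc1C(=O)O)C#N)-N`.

Hydrogens are implicit in SMILES; fill each atom to its normal valence:
  4 × C (aromatic): no H
  2 × C (aromatic): 1 H each → 2
  2 × C: no H
  2 × O: no H
  1 × C: 3 H
  1 × N: 2 H
  1 × N: no H
  1 × O: 1 H
  Total hydrogens = 8.

8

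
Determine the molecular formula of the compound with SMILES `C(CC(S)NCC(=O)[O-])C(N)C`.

Heavy atoms from the SMILES: 7 C, 2 N, 2 O, 1 S.
Implicit hydrogens by atom environment:
  3 × C: 2 H each → 6
  2 × C: 1 H each → 2
  1 × C: 3 H
  1 × C: no H
  1 × N: 2 H
  1 × N: 1 H
  1 × O: no H
  1 × O (charge -1): no H
  1 × S: 1 H
  Total hydrogens = 15.
Net charge -1.
Molecular formula: C7H15N2O2S-

C7H15N2O2S-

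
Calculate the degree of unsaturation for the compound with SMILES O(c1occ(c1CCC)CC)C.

Molecular formula from the SMILES: C10H16O2.
DoU = (2C + 2 + N − H − X)/2 = (2·10 + 2 + 0 − 16 − 0)/2 = 6/2 = 3.
(Structurally: 1 ring(s) + 2 π bond(s) = 3.)

3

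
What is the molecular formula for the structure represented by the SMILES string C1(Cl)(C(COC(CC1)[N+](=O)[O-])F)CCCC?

C10H17ClFNO3

Heavy atoms from the SMILES: 10 C, 1 Cl, 1 F, 1 N, 3 O.
Implicit hydrogens by atom environment:
  6 × C: 2 H each → 12
  2 × C: 1 H each → 2
  2 × O: no H
  1 × C: 3 H
  1 × C: no H
  1 × Cl: no H
  1 × F: no H
  1 × N (charge +1): no H
  1 × O (charge -1): no H
  Total hydrogens = 17.
Molecular formula: C10H17ClFNO3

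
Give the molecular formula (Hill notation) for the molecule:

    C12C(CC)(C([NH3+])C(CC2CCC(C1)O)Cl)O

C12H23ClNO2+

Heavy atoms from the SMILES: 12 C, 1 Cl, 1 N, 2 O.
Implicit hydrogens by atom environment:
  5 × C: 2 H each → 10
  5 × C: 1 H each → 5
  2 × O: 1 H each → 2
  1 × C: 3 H
  1 × C: no H
  1 × Cl: no H
  1 × N (charge +1): 3 H
  Total hydrogens = 23.
Net charge +1.
Molecular formula: C12H23ClNO2+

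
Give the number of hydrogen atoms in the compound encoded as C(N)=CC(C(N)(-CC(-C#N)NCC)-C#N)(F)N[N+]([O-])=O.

Hydrogens are implicit in SMILES; fill each atom to its normal valence:
  4 × C: no H
  3 × C: 1 H each → 3
  2 × C: 2 H each → 4
  2 × N: 2 H each → 4
  2 × N: 1 H each → 2
  2 × N: no H
  1 × C: 3 H
  1 × F: no H
  1 × N (charge +1): no H
  1 × O: no H
  1 × O (charge -1): no H
  Total hydrogens = 16.

16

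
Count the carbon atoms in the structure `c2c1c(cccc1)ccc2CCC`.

The symbol for carbon appears 13 times in the SMILES. Lowercase c denotes aromatic carbon and counts toward C.

13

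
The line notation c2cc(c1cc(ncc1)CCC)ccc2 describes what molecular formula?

Heavy atoms from the SMILES: 14 C, 1 N.
Implicit hydrogens by atom environment:
  8 × C (aromatic): 1 H each → 8
  3 × C (aromatic): no H
  2 × C: 2 H each → 4
  1 × C: 3 H
  1 × N (aromatic): no H
  Total hydrogens = 15.
Molecular formula: C14H15N

C14H15N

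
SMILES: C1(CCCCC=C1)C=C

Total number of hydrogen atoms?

14

Hydrogens are implicit in SMILES; fill each atom to its normal valence:
  5 × C: 2 H each → 10
  4 × C: 1 H each → 4
  Total hydrogens = 14.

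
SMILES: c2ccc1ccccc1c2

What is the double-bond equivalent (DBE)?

Molecular formula from the SMILES: C10H8.
DoU = (2C + 2 + N − H − X)/2 = (2·10 + 2 + 0 − 8 − 0)/2 = 14/2 = 7.
(Structurally: 2 ring(s) + 5 π bond(s) = 7.)

7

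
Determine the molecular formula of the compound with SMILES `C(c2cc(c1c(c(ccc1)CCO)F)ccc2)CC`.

Heavy atoms from the SMILES: 17 C, 1 F, 1 O.
Implicit hydrogens by atom environment:
  7 × C (aromatic): 1 H each → 7
  5 × C (aromatic): no H
  4 × C: 2 H each → 8
  1 × C: 3 H
  1 × F: no H
  1 × O: 1 H
  Total hydrogens = 19.
Molecular formula: C17H19FO

C17H19FO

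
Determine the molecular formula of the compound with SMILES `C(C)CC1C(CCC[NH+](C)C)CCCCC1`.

C15H32N+

Heavy atoms from the SMILES: 15 C, 1 N.
Implicit hydrogens by atom environment:
  10 × C: 2 H each → 20
  3 × C: 3 H each → 9
  2 × C: 1 H each → 2
  1 × N (charge +1): 1 H
  Total hydrogens = 32.
Net charge +1.
Molecular formula: C15H32N+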